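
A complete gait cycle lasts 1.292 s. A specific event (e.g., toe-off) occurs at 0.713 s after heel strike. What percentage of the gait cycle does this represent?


pct = (event_time / cycle_time) * 100
pct = (0.713 / 1.292) * 100
ratio = 0.5519
pct = 55.1858


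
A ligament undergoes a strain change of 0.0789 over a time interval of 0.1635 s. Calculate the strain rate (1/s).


strain_rate = delta_strain / delta_t
strain_rate = 0.0789 / 0.1635
strain_rate = 0.4826


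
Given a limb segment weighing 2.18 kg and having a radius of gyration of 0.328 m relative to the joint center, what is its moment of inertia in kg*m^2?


I = m * k^2
I = 2.18 * 0.328^2
k^2 = 0.1076
I = 0.2345


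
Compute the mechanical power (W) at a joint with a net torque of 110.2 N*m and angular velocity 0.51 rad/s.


P = M * omega
P = 110.2 * 0.51
P = 56.2020


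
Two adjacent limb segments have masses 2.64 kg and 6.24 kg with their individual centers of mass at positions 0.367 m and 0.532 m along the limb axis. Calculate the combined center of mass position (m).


COM = (m1*x1 + m2*x2) / (m1 + m2)
COM = (2.64*0.367 + 6.24*0.532) / (2.64 + 6.24)
Numerator = 4.2886
Denominator = 8.8800
COM = 0.4829


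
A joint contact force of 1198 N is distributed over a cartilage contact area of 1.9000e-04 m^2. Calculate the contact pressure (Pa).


P = F / A
P = 1198 / 1.9000e-04
P = 6.3053e+06


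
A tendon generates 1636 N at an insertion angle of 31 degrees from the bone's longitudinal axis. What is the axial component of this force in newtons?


F_eff = F_tendon * cos(theta)
theta = 31 deg = 0.5411 rad
cos(theta) = 0.8572
F_eff = 1636 * 0.8572
F_eff = 1402.3257


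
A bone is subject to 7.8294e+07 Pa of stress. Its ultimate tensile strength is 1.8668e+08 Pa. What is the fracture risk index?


FRI = applied / ultimate
FRI = 7.8294e+07 / 1.8668e+08
FRI = 0.4194


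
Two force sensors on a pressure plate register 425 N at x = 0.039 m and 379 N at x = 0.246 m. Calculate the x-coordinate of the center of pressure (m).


COP_x = (F1*x1 + F2*x2) / (F1 + F2)
COP_x = (425*0.039 + 379*0.246) / (425 + 379)
Numerator = 109.8090
Denominator = 804
COP_x = 0.1366


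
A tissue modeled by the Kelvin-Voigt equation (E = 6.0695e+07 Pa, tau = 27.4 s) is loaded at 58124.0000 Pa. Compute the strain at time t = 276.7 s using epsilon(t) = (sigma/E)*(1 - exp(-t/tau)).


epsilon(t) = (sigma/E) * (1 - exp(-t/tau))
sigma/E = 58124.0000 / 6.0695e+07 = 9.5764e-04
exp(-t/tau) = exp(-276.7 / 27.4) = 4.1140e-05
epsilon = 9.5764e-04 * (1 - 4.1140e-05)
epsilon = 9.5760e-04


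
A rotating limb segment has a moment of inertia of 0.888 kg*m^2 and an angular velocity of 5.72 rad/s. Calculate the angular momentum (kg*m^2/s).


L = I * omega
L = 0.888 * 5.72
L = 5.0794


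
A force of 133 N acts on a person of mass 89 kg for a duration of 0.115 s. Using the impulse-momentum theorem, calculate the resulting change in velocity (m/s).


J = F * dt = 133 * 0.115 = 15.2950 N*s
delta_v = J / m
delta_v = 15.2950 / 89
delta_v = 0.1719


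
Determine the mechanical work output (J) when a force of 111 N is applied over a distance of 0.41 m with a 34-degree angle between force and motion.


W = F * d * cos(theta)
theta = 34 deg = 0.5934 rad
cos(theta) = 0.8290
W = 111 * 0.41 * 0.8290
W = 37.7295


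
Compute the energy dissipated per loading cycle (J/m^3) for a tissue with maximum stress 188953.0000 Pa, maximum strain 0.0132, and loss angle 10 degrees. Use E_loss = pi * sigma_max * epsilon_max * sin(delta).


E_loss = pi * sigma_max * epsilon_max * sin(delta)
delta = 10 deg = 0.1745 rad
sin(delta) = 0.1736
E_loss = pi * 188953.0000 * 0.0132 * 0.1736
E_loss = 1360.6544


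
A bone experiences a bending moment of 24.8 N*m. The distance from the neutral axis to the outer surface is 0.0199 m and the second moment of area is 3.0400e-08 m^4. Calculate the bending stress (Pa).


sigma = M * c / I
sigma = 24.8 * 0.0199 / 3.0400e-08
M * c = 0.4935
sigma = 1.6234e+07


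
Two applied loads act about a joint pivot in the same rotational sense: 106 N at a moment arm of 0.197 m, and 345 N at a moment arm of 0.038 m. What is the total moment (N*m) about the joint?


M = F1 * d1 + F2 * d2
M = 106 * 0.197 + 345 * 0.038
M = 20.8820 + 13.1100
M = 33.9920


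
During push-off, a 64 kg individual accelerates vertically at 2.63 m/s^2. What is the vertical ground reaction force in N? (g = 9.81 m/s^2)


GRF = m * (g + a)
GRF = 64 * (9.81 + 2.63)
GRF = 64 * 12.4400
GRF = 796.1600


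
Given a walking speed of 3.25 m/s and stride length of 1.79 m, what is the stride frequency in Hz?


f = v / stride_length
f = 3.25 / 1.79
f = 1.8156


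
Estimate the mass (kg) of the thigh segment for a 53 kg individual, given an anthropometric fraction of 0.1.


m_segment = body_mass * fraction
m_segment = 53 * 0.1
m_segment = 5.3000


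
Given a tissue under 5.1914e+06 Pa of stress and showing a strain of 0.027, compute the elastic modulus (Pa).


E = stress / strain
E = 5.1914e+06 / 0.027
E = 1.9227e+08


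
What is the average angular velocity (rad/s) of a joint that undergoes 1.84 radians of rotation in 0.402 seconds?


omega = delta_theta / delta_t
omega = 1.84 / 0.402
omega = 4.5771


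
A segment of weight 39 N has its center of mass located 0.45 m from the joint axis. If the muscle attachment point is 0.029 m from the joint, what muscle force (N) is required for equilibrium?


F_muscle = W * d_load / d_muscle
F_muscle = 39 * 0.45 / 0.029
Numerator = 17.5500
F_muscle = 605.1724


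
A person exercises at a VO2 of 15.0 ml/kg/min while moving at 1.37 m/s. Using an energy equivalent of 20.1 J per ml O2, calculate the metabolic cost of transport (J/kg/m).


Power per kg = VO2 * 20.1 / 60
Power per kg = 15.0 * 20.1 / 60 = 5.0250 W/kg
Cost = power_per_kg / speed
Cost = 5.0250 / 1.37
Cost = 3.6679


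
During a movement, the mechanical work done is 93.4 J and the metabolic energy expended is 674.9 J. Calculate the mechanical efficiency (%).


eta = (W_mech / E_meta) * 100
eta = (93.4 / 674.9) * 100
ratio = 0.1384
eta = 13.8391


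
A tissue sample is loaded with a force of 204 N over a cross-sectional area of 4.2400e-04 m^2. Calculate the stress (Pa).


stress = F / A
stress = 204 / 4.2400e-04
stress = 481132.0755


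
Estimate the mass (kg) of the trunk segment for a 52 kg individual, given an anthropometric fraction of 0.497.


m_segment = body_mass * fraction
m_segment = 52 * 0.497
m_segment = 25.8440


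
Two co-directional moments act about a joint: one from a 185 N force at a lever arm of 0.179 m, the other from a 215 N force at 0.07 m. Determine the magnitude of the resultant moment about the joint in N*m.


M = F1 * d1 + F2 * d2
M = 185 * 0.179 + 215 * 0.07
M = 33.1150 + 15.0500
M = 48.1650


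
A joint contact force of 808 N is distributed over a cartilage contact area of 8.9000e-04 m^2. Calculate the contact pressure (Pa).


P = F / A
P = 808 / 8.9000e-04
P = 907865.1685


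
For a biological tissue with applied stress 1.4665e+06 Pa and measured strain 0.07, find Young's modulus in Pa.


E = stress / strain
E = 1.4665e+06 / 0.07
E = 2.0950e+07


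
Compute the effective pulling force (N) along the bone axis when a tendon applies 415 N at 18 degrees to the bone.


F_eff = F_tendon * cos(theta)
theta = 18 deg = 0.3142 rad
cos(theta) = 0.9511
F_eff = 415 * 0.9511
F_eff = 394.6885


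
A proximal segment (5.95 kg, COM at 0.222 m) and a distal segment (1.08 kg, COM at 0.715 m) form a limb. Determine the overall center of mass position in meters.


COM = (m1*x1 + m2*x2) / (m1 + m2)
COM = (5.95*0.222 + 1.08*0.715) / (5.95 + 1.08)
Numerator = 2.0931
Denominator = 7.0300
COM = 0.2977


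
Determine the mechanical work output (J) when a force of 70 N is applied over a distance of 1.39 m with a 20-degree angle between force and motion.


W = F * d * cos(theta)
theta = 20 deg = 0.3491 rad
cos(theta) = 0.9397
W = 70 * 1.39 * 0.9397
W = 91.4321


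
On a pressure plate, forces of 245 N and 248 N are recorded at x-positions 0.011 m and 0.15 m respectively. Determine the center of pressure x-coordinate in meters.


COP_x = (F1*x1 + F2*x2) / (F1 + F2)
COP_x = (245*0.011 + 248*0.15) / (245 + 248)
Numerator = 39.8950
Denominator = 493
COP_x = 0.0809


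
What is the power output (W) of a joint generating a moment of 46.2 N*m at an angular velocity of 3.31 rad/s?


P = M * omega
P = 46.2 * 3.31
P = 152.9220


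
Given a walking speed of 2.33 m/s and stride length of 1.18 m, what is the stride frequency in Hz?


f = v / stride_length
f = 2.33 / 1.18
f = 1.9746


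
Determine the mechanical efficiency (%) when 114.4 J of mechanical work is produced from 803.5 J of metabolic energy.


eta = (W_mech / E_meta) * 100
eta = (114.4 / 803.5) * 100
ratio = 0.1424
eta = 14.2377


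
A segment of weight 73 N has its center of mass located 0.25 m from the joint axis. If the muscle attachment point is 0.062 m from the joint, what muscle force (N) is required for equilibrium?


F_muscle = W * d_load / d_muscle
F_muscle = 73 * 0.25 / 0.062
Numerator = 18.2500
F_muscle = 294.3548


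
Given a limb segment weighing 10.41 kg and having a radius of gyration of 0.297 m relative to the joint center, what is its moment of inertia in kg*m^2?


I = m * k^2
I = 10.41 * 0.297^2
k^2 = 0.0882
I = 0.9183


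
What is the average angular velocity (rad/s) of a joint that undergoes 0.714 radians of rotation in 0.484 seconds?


omega = delta_theta / delta_t
omega = 0.714 / 0.484
omega = 1.4752


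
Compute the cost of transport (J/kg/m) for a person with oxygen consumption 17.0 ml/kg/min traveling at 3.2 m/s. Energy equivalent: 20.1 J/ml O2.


Power per kg = VO2 * 20.1 / 60
Power per kg = 17.0 * 20.1 / 60 = 5.6950 W/kg
Cost = power_per_kg / speed
Cost = 5.6950 / 3.2
Cost = 1.7797


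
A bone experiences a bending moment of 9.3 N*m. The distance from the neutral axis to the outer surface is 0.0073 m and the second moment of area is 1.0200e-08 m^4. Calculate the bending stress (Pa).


sigma = M * c / I
sigma = 9.3 * 0.0073 / 1.0200e-08
M * c = 0.0679
sigma = 6.6559e+06


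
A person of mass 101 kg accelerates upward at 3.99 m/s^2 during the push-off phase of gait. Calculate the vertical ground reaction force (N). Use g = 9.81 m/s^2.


GRF = m * (g + a)
GRF = 101 * (9.81 + 3.99)
GRF = 101 * 13.8000
GRF = 1393.8000


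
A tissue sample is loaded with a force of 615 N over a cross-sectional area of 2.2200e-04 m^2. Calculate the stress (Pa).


stress = F / A
stress = 615 / 2.2200e-04
stress = 2.7703e+06


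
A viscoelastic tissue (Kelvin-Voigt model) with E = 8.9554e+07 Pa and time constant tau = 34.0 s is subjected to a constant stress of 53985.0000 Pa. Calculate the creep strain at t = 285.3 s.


epsilon(t) = (sigma/E) * (1 - exp(-t/tau))
sigma/E = 53985.0000 / 8.9554e+07 = 6.0282e-04
exp(-t/tau) = exp(-285.3 / 34.0) = 2.2686e-04
epsilon = 6.0282e-04 * (1 - 2.2686e-04)
epsilon = 6.0268e-04


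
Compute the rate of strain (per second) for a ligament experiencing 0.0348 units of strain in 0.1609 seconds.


strain_rate = delta_strain / delta_t
strain_rate = 0.0348 / 0.1609
strain_rate = 0.2163


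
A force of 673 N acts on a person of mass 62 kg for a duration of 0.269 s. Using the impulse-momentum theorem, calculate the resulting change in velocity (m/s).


J = F * dt = 673 * 0.269 = 181.0370 N*s
delta_v = J / m
delta_v = 181.0370 / 62
delta_v = 2.9200


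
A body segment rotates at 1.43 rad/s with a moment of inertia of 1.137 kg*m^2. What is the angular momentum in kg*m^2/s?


L = I * omega
L = 1.137 * 1.43
L = 1.6259


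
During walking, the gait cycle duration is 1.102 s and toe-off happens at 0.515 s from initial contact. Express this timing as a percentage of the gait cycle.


pct = (event_time / cycle_time) * 100
pct = (0.515 / 1.102) * 100
ratio = 0.4673
pct = 46.7332


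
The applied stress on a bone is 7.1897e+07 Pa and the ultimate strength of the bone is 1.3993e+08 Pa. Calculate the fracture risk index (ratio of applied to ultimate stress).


FRI = applied / ultimate
FRI = 7.1897e+07 / 1.3993e+08
FRI = 0.5138


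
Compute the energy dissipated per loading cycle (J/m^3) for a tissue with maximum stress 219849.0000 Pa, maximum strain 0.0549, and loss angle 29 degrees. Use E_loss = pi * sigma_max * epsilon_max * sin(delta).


E_loss = pi * sigma_max * epsilon_max * sin(delta)
delta = 29 deg = 0.5061 rad
sin(delta) = 0.4848
E_loss = pi * 219849.0000 * 0.0549 * 0.4848
E_loss = 18383.0658


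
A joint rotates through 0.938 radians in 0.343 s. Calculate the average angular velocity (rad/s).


omega = delta_theta / delta_t
omega = 0.938 / 0.343
omega = 2.7347


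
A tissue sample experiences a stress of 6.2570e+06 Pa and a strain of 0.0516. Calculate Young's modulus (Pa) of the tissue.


E = stress / strain
E = 6.2570e+06 / 0.0516
E = 1.2126e+08


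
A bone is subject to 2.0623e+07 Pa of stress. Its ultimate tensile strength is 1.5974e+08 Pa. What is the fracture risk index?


FRI = applied / ultimate
FRI = 2.0623e+07 / 1.5974e+08
FRI = 0.1291


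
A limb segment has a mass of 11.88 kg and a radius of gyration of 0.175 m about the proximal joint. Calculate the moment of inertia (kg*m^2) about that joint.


I = m * k^2
I = 11.88 * 0.175^2
k^2 = 0.0306
I = 0.3638


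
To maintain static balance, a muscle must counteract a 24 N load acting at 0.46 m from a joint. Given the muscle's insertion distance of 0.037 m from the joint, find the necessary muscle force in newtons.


F_muscle = W * d_load / d_muscle
F_muscle = 24 * 0.46 / 0.037
Numerator = 11.0400
F_muscle = 298.3784


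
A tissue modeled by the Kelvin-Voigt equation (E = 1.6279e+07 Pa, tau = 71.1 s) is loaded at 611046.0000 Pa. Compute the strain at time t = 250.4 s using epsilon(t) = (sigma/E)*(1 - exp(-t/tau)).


epsilon(t) = (sigma/E) * (1 - exp(-t/tau))
sigma/E = 611046.0000 / 1.6279e+07 = 0.0375
exp(-t/tau) = exp(-250.4 / 71.1) = 0.0295
epsilon = 0.0375 * (1 - 0.0295)
epsilon = 0.0364


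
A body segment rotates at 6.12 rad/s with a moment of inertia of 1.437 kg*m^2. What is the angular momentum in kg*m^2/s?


L = I * omega
L = 1.437 * 6.12
L = 8.7944


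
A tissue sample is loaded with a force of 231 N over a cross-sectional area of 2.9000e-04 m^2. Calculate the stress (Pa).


stress = F / A
stress = 231 / 2.9000e-04
stress = 796551.7241


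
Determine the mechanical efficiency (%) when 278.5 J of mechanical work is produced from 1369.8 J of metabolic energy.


eta = (W_mech / E_meta) * 100
eta = (278.5 / 1369.8) * 100
ratio = 0.2033
eta = 20.3314


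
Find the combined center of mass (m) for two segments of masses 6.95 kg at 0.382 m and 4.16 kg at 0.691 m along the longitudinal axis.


COM = (m1*x1 + m2*x2) / (m1 + m2)
COM = (6.95*0.382 + 4.16*0.691) / (6.95 + 4.16)
Numerator = 5.5295
Denominator = 11.1100
COM = 0.4977


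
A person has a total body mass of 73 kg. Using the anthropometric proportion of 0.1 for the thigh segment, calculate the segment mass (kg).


m_segment = body_mass * fraction
m_segment = 73 * 0.1
m_segment = 7.3000


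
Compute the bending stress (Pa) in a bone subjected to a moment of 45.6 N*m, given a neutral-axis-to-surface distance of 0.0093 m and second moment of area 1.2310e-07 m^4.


sigma = M * c / I
sigma = 45.6 * 0.0093 / 1.2310e-07
M * c = 0.4241
sigma = 3.4450e+06


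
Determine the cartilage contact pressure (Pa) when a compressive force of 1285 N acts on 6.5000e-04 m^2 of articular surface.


P = F / A
P = 1285 / 6.5000e-04
P = 1.9769e+06


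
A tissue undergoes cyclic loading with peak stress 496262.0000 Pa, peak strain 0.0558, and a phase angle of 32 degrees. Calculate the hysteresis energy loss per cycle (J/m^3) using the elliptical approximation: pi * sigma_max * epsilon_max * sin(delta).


E_loss = pi * sigma_max * epsilon_max * sin(delta)
delta = 32 deg = 0.5585 rad
sin(delta) = 0.5299
E_loss = pi * 496262.0000 * 0.0558 * 0.5299
E_loss = 46100.4114


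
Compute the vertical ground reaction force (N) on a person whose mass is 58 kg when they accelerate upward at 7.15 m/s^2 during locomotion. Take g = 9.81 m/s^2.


GRF = m * (g + a)
GRF = 58 * (9.81 + 7.15)
GRF = 58 * 16.9600
GRF = 983.6800


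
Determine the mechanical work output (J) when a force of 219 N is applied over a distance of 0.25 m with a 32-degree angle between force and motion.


W = F * d * cos(theta)
theta = 32 deg = 0.5585 rad
cos(theta) = 0.8480
W = 219 * 0.25 * 0.8480
W = 46.4306


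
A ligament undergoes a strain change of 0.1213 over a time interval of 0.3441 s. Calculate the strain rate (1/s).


strain_rate = delta_strain / delta_t
strain_rate = 0.1213 / 0.3441
strain_rate = 0.3525


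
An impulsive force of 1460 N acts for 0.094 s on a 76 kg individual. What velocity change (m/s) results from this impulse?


J = F * dt = 1460 * 0.094 = 137.2400 N*s
delta_v = J / m
delta_v = 137.2400 / 76
delta_v = 1.8058


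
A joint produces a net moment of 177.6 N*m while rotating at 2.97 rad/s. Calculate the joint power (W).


P = M * omega
P = 177.6 * 2.97
P = 527.4720


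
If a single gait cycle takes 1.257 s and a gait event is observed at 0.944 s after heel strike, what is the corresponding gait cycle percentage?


pct = (event_time / cycle_time) * 100
pct = (0.944 / 1.257) * 100
ratio = 0.7510
pct = 75.0994


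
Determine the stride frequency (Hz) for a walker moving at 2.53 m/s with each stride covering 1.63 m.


f = v / stride_length
f = 2.53 / 1.63
f = 1.5521


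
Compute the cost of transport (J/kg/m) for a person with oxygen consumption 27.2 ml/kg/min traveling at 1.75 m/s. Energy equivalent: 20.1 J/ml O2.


Power per kg = VO2 * 20.1 / 60
Power per kg = 27.2 * 20.1 / 60 = 9.1120 W/kg
Cost = power_per_kg / speed
Cost = 9.1120 / 1.75
Cost = 5.2069


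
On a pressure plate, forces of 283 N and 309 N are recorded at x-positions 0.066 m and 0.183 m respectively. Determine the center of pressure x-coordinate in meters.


COP_x = (F1*x1 + F2*x2) / (F1 + F2)
COP_x = (283*0.066 + 309*0.183) / (283 + 309)
Numerator = 75.2250
Denominator = 592
COP_x = 0.1271


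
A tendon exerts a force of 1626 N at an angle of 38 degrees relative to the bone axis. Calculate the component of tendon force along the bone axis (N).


F_eff = F_tendon * cos(theta)
theta = 38 deg = 0.6632 rad
cos(theta) = 0.7880
F_eff = 1626 * 0.7880
F_eff = 1281.3055


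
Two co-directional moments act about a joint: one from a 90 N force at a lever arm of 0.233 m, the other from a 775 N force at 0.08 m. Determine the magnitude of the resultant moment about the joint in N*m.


M = F1 * d1 + F2 * d2
M = 90 * 0.233 + 775 * 0.08
M = 20.9700 + 62.0000
M = 82.9700


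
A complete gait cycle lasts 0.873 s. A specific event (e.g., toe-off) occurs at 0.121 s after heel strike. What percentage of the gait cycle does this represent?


pct = (event_time / cycle_time) * 100
pct = (0.121 / 0.873) * 100
ratio = 0.1386
pct = 13.8603


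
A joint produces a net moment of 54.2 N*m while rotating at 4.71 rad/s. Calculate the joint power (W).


P = M * omega
P = 54.2 * 4.71
P = 255.2820


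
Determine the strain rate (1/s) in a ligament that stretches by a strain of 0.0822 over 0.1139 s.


strain_rate = delta_strain / delta_t
strain_rate = 0.0822 / 0.1139
strain_rate = 0.7217


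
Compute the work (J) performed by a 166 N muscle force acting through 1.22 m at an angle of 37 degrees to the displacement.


W = F * d * cos(theta)
theta = 37 deg = 0.6458 rad
cos(theta) = 0.7986
W = 166 * 1.22 * 0.7986
W = 161.7397


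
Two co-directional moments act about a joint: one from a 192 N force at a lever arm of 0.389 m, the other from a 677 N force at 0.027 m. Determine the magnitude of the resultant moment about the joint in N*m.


M = F1 * d1 + F2 * d2
M = 192 * 0.389 + 677 * 0.027
M = 74.6880 + 18.2790
M = 92.9670


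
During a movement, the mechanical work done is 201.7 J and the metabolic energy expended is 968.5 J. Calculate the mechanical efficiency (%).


eta = (W_mech / E_meta) * 100
eta = (201.7 / 968.5) * 100
ratio = 0.2083
eta = 20.8260


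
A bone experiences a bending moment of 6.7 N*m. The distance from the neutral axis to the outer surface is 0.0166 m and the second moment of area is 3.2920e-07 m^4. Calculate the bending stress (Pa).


sigma = M * c / I
sigma = 6.7 * 0.0166 / 3.2920e-07
M * c = 0.1112
sigma = 337849.3317


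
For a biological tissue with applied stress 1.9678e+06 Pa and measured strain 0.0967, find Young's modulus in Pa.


E = stress / strain
E = 1.9678e+06 / 0.0967
E = 2.0350e+07


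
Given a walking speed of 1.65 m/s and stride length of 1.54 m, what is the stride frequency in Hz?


f = v / stride_length
f = 1.65 / 1.54
f = 1.0714


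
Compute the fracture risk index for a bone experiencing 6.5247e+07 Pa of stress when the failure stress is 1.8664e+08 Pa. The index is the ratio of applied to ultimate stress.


FRI = applied / ultimate
FRI = 6.5247e+07 / 1.8664e+08
FRI = 0.3496


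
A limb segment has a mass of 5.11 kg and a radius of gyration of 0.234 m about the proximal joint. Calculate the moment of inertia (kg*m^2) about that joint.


I = m * k^2
I = 5.11 * 0.234^2
k^2 = 0.0548
I = 0.2798


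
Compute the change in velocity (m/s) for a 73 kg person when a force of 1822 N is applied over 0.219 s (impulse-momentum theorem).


J = F * dt = 1822 * 0.219 = 399.0180 N*s
delta_v = J / m
delta_v = 399.0180 / 73
delta_v = 5.4660


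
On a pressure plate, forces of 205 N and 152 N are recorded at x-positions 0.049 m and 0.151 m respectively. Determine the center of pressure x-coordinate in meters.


COP_x = (F1*x1 + F2*x2) / (F1 + F2)
COP_x = (205*0.049 + 152*0.151) / (205 + 152)
Numerator = 32.9970
Denominator = 357
COP_x = 0.0924


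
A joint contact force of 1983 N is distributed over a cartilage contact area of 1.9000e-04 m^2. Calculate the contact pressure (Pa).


P = F / A
P = 1983 / 1.9000e-04
P = 1.0437e+07


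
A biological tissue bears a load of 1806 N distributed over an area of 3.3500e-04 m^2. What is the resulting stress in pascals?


stress = F / A
stress = 1806 / 3.3500e-04
stress = 5.3910e+06


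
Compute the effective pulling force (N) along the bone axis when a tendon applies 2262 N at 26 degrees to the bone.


F_eff = F_tendon * cos(theta)
theta = 26 deg = 0.4538 rad
cos(theta) = 0.8988
F_eff = 2262 * 0.8988
F_eff = 2033.0721


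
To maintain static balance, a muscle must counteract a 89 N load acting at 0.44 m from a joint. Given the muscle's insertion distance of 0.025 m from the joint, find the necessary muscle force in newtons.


F_muscle = W * d_load / d_muscle
F_muscle = 89 * 0.44 / 0.025
Numerator = 39.1600
F_muscle = 1566.4000


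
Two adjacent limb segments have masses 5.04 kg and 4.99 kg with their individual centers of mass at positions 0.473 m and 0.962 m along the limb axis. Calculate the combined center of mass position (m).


COM = (m1*x1 + m2*x2) / (m1 + m2)
COM = (5.04*0.473 + 4.99*0.962) / (5.04 + 4.99)
Numerator = 7.1843
Denominator = 10.0300
COM = 0.7163


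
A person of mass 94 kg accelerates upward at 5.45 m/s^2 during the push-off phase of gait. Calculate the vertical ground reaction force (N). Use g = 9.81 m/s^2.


GRF = m * (g + a)
GRF = 94 * (9.81 + 5.45)
GRF = 94 * 15.2600
GRF = 1434.4400


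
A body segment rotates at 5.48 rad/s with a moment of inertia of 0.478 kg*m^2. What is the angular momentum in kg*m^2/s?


L = I * omega
L = 0.478 * 5.48
L = 2.6194


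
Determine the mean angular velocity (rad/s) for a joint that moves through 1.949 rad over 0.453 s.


omega = delta_theta / delta_t
omega = 1.949 / 0.453
omega = 4.3024


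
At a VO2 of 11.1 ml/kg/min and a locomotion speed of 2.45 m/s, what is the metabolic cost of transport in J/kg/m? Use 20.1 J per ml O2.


Power per kg = VO2 * 20.1 / 60
Power per kg = 11.1 * 20.1 / 60 = 3.7185 W/kg
Cost = power_per_kg / speed
Cost = 3.7185 / 2.45
Cost = 1.5178


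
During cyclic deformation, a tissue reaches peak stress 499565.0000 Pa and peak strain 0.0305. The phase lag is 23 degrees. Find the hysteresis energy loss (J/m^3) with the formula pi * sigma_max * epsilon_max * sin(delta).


E_loss = pi * sigma_max * epsilon_max * sin(delta)
delta = 23 deg = 0.4014 rad
sin(delta) = 0.3907
E_loss = pi * 499565.0000 * 0.0305 * 0.3907
E_loss = 18703.3641


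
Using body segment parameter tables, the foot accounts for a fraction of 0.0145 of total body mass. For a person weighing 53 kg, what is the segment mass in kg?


m_segment = body_mass * fraction
m_segment = 53 * 0.0145
m_segment = 0.7685


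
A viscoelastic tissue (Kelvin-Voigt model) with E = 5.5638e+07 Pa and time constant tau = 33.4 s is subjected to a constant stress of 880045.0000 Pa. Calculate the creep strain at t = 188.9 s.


epsilon(t) = (sigma/E) * (1 - exp(-t/tau))
sigma/E = 880045.0000 / 5.5638e+07 = 0.0158
exp(-t/tau) = exp(-188.9 / 33.4) = 0.0035
epsilon = 0.0158 * (1 - 0.0035)
epsilon = 0.0158


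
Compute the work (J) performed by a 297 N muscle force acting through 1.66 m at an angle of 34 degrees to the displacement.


W = F * d * cos(theta)
theta = 34 deg = 0.5934 rad
cos(theta) = 0.8290
W = 297 * 1.66 * 0.8290
W = 408.7321


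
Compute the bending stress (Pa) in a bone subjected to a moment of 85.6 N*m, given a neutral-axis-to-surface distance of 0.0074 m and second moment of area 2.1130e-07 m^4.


sigma = M * c / I
sigma = 85.6 * 0.0074 / 2.1130e-07
M * c = 0.6334
sigma = 2.9978e+06


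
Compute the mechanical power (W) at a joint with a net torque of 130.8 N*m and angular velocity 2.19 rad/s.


P = M * omega
P = 130.8 * 2.19
P = 286.4520


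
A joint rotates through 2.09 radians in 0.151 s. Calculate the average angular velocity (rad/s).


omega = delta_theta / delta_t
omega = 2.09 / 0.151
omega = 13.8411


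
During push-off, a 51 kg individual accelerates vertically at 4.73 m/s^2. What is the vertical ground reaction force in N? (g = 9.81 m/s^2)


GRF = m * (g + a)
GRF = 51 * (9.81 + 4.73)
GRF = 51 * 14.5400
GRF = 741.5400


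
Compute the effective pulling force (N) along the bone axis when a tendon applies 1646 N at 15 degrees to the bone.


F_eff = F_tendon * cos(theta)
theta = 15 deg = 0.2618 rad
cos(theta) = 0.9659
F_eff = 1646 * 0.9659
F_eff = 1589.9139


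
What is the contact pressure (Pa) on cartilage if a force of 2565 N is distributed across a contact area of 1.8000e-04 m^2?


P = F / A
P = 2565 / 1.8000e-04
P = 1.4250e+07


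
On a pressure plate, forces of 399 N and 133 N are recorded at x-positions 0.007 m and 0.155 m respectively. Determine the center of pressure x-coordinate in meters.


COP_x = (F1*x1 + F2*x2) / (F1 + F2)
COP_x = (399*0.007 + 133*0.155) / (399 + 133)
Numerator = 23.4080
Denominator = 532
COP_x = 0.0440


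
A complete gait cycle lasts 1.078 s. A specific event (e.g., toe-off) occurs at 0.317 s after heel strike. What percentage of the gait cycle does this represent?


pct = (event_time / cycle_time) * 100
pct = (0.317 / 1.078) * 100
ratio = 0.2941
pct = 29.4063


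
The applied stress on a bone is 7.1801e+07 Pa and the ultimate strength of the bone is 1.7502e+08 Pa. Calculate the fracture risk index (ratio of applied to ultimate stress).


FRI = applied / ultimate
FRI = 7.1801e+07 / 1.7502e+08
FRI = 0.4102


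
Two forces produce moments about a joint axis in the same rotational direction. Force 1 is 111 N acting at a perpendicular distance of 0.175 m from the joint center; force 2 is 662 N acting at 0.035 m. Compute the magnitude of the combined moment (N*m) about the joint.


M = F1 * d1 + F2 * d2
M = 111 * 0.175 + 662 * 0.035
M = 19.4250 + 23.1700
M = 42.5950


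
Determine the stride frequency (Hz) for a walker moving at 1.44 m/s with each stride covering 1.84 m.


f = v / stride_length
f = 1.44 / 1.84
f = 0.7826


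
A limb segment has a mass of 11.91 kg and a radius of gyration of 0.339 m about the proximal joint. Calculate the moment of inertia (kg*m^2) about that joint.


I = m * k^2
I = 11.91 * 0.339^2
k^2 = 0.1149
I = 1.3687


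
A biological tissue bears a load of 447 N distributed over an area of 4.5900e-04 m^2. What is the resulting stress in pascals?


stress = F / A
stress = 447 / 4.5900e-04
stress = 973856.2092


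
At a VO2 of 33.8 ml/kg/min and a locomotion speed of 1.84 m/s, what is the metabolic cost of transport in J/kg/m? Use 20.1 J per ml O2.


Power per kg = VO2 * 20.1 / 60
Power per kg = 33.8 * 20.1 / 60 = 11.3230 W/kg
Cost = power_per_kg / speed
Cost = 11.3230 / 1.84
Cost = 6.1538


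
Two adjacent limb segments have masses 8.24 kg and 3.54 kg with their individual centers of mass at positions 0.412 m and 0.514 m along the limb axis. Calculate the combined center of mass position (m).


COM = (m1*x1 + m2*x2) / (m1 + m2)
COM = (8.24*0.412 + 3.54*0.514) / (8.24 + 3.54)
Numerator = 5.2144
Denominator = 11.7800
COM = 0.4427


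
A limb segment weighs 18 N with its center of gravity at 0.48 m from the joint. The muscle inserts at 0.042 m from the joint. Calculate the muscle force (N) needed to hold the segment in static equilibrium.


F_muscle = W * d_load / d_muscle
F_muscle = 18 * 0.48 / 0.042
Numerator = 8.6400
F_muscle = 205.7143


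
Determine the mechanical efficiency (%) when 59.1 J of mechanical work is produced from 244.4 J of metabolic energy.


eta = (W_mech / E_meta) * 100
eta = (59.1 / 244.4) * 100
ratio = 0.2418
eta = 24.1817


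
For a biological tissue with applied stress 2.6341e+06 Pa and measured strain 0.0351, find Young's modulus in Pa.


E = stress / strain
E = 2.6341e+06 / 0.0351
E = 7.5046e+07


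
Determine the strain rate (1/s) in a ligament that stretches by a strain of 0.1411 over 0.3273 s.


strain_rate = delta_strain / delta_t
strain_rate = 0.1411 / 0.3273
strain_rate = 0.4311


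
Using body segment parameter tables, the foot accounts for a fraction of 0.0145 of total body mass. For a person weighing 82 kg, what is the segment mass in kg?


m_segment = body_mass * fraction
m_segment = 82 * 0.0145
m_segment = 1.1890


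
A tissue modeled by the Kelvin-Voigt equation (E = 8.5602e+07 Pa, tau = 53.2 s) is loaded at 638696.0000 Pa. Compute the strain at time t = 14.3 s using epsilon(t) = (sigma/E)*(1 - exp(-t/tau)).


epsilon(t) = (sigma/E) * (1 - exp(-t/tau))
sigma/E = 638696.0000 / 8.5602e+07 = 0.0075
exp(-t/tau) = exp(-14.3 / 53.2) = 0.7643
epsilon = 0.0075 * (1 - 0.7643)
epsilon = 0.0018


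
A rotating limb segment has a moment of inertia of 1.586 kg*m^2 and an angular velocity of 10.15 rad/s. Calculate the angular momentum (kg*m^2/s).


L = I * omega
L = 1.586 * 10.15
L = 16.0979


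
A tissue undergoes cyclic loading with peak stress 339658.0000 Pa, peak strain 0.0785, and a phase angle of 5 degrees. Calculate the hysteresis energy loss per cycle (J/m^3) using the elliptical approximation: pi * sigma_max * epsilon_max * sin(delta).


E_loss = pi * sigma_max * epsilon_max * sin(delta)
delta = 5 deg = 0.0873 rad
sin(delta) = 0.0872
E_loss = pi * 339658.0000 * 0.0785 * 0.0872
E_loss = 7300.5804


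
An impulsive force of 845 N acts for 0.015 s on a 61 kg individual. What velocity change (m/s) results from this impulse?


J = F * dt = 845 * 0.015 = 12.6750 N*s
delta_v = J / m
delta_v = 12.6750 / 61
delta_v = 0.2078


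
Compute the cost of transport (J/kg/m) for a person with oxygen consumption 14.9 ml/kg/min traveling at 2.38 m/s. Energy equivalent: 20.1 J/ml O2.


Power per kg = VO2 * 20.1 / 60
Power per kg = 14.9 * 20.1 / 60 = 4.9915 W/kg
Cost = power_per_kg / speed
Cost = 4.9915 / 2.38
Cost = 2.0973


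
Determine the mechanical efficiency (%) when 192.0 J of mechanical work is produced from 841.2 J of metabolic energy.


eta = (W_mech / E_meta) * 100
eta = (192.0 / 841.2) * 100
ratio = 0.2282
eta = 22.8245


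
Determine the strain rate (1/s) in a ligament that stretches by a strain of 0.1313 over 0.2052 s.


strain_rate = delta_strain / delta_t
strain_rate = 0.1313 / 0.2052
strain_rate = 0.6399


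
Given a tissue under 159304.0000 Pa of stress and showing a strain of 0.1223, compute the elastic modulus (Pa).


E = stress / strain
E = 159304.0000 / 0.1223
E = 1.3026e+06


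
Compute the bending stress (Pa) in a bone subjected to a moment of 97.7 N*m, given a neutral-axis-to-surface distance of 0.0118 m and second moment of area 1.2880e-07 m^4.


sigma = M * c / I
sigma = 97.7 * 0.0118 / 1.2880e-07
M * c = 1.1529
sigma = 8.9508e+06


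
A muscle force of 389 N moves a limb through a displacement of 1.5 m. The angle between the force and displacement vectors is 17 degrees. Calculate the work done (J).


W = F * d * cos(theta)
theta = 17 deg = 0.2967 rad
cos(theta) = 0.9563
W = 389 * 1.5 * 0.9563
W = 558.0038


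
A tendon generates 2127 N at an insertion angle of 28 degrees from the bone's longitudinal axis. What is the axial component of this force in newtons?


F_eff = F_tendon * cos(theta)
theta = 28 deg = 0.4887 rad
cos(theta) = 0.8829
F_eff = 2127 * 0.8829
F_eff = 1878.0295


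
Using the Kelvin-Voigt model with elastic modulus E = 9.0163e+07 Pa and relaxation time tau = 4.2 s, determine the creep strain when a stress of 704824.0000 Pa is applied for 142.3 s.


epsilon(t) = (sigma/E) * (1 - exp(-t/tau))
sigma/E = 704824.0000 / 9.0163e+07 = 0.0078
exp(-t/tau) = exp(-142.3 / 4.2) = 1.9306e-15
epsilon = 0.0078 * (1 - 1.9306e-15)
epsilon = 0.0078


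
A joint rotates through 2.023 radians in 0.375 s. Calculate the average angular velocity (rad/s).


omega = delta_theta / delta_t
omega = 2.023 / 0.375
omega = 5.3947


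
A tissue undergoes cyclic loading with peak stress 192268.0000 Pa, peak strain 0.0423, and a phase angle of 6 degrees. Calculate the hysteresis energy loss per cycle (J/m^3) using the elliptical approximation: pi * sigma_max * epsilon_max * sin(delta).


E_loss = pi * sigma_max * epsilon_max * sin(delta)
delta = 6 deg = 0.1047 rad
sin(delta) = 0.1045
E_loss = pi * 192268.0000 * 0.0423 * 0.1045
E_loss = 2670.7413


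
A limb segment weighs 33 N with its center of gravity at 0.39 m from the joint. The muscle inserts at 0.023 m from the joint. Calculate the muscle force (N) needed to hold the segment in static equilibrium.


F_muscle = W * d_load / d_muscle
F_muscle = 33 * 0.39 / 0.023
Numerator = 12.8700
F_muscle = 559.5652


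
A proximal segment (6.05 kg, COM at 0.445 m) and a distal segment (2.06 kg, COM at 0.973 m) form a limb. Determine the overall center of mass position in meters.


COM = (m1*x1 + m2*x2) / (m1 + m2)
COM = (6.05*0.445 + 2.06*0.973) / (6.05 + 2.06)
Numerator = 4.6966
Denominator = 8.1100
COM = 0.5791


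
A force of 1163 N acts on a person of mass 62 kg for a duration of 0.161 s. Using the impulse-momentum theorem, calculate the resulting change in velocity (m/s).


J = F * dt = 1163 * 0.161 = 187.2430 N*s
delta_v = J / m
delta_v = 187.2430 / 62
delta_v = 3.0200


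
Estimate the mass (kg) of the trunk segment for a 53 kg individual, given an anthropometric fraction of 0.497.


m_segment = body_mass * fraction
m_segment = 53 * 0.497
m_segment = 26.3410


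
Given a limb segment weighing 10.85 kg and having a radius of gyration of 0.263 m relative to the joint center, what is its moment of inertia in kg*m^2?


I = m * k^2
I = 10.85 * 0.263^2
k^2 = 0.0692
I = 0.7505


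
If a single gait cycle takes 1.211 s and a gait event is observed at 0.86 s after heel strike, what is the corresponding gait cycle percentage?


pct = (event_time / cycle_time) * 100
pct = (0.86 / 1.211) * 100
ratio = 0.7102
pct = 71.0157


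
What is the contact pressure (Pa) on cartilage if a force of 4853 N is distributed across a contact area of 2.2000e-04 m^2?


P = F / A
P = 4853 / 2.2000e-04
P = 2.2059e+07


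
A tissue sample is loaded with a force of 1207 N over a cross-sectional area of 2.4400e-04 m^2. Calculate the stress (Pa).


stress = F / A
stress = 1207 / 2.4400e-04
stress = 4.9467e+06


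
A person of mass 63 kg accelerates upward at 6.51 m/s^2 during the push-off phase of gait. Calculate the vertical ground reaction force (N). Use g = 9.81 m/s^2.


GRF = m * (g + a)
GRF = 63 * (9.81 + 6.51)
GRF = 63 * 16.3200
GRF = 1028.1600


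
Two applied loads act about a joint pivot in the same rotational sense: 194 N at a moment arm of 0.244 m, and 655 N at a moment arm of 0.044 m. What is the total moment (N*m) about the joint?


M = F1 * d1 + F2 * d2
M = 194 * 0.244 + 655 * 0.044
M = 47.3360 + 28.8200
M = 76.1560


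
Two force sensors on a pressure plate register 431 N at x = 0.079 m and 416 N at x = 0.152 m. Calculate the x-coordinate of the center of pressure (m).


COP_x = (F1*x1 + F2*x2) / (F1 + F2)
COP_x = (431*0.079 + 416*0.152) / (431 + 416)
Numerator = 97.2810
Denominator = 847
COP_x = 0.1149


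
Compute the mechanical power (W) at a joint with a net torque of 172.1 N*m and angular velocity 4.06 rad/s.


P = M * omega
P = 172.1 * 4.06
P = 698.7260


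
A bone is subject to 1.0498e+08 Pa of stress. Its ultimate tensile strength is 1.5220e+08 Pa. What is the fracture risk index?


FRI = applied / ultimate
FRI = 1.0498e+08 / 1.5220e+08
FRI = 0.6898


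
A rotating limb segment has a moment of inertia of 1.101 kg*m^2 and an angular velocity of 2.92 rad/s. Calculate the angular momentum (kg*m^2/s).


L = I * omega
L = 1.101 * 2.92
L = 3.2149


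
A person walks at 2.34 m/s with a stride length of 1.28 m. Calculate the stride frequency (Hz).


f = v / stride_length
f = 2.34 / 1.28
f = 1.8281


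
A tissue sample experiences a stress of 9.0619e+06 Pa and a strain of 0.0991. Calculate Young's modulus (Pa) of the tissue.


E = stress / strain
E = 9.0619e+06 / 0.0991
E = 9.1442e+07


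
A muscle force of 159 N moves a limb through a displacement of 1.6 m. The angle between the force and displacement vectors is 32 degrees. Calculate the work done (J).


W = F * d * cos(theta)
theta = 32 deg = 0.5585 rad
cos(theta) = 0.8480
W = 159 * 1.6 * 0.8480
W = 215.7434


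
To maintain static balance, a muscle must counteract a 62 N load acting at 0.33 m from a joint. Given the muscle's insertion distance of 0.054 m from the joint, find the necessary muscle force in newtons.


F_muscle = W * d_load / d_muscle
F_muscle = 62 * 0.33 / 0.054
Numerator = 20.4600
F_muscle = 378.8889


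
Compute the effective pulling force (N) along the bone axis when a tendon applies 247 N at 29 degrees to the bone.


F_eff = F_tendon * cos(theta)
theta = 29 deg = 0.5061 rad
cos(theta) = 0.8746
F_eff = 247 * 0.8746
F_eff = 216.0311


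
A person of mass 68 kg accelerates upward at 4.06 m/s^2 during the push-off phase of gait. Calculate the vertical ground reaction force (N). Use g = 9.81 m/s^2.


GRF = m * (g + a)
GRF = 68 * (9.81 + 4.06)
GRF = 68 * 13.8700
GRF = 943.1600


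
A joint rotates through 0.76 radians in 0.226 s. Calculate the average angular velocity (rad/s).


omega = delta_theta / delta_t
omega = 0.76 / 0.226
omega = 3.3628


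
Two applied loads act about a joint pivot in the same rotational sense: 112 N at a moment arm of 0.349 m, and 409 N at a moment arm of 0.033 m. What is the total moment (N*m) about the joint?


M = F1 * d1 + F2 * d2
M = 112 * 0.349 + 409 * 0.033
M = 39.0880 + 13.4970
M = 52.5850


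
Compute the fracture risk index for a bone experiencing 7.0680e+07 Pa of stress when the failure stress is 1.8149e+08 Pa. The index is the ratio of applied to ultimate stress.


FRI = applied / ultimate
FRI = 7.0680e+07 / 1.8149e+08
FRI = 0.3894
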